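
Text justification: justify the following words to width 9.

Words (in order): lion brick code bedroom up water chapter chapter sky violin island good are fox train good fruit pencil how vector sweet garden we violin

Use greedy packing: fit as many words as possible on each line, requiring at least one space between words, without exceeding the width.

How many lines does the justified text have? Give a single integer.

Line 1: ['lion'] (min_width=4, slack=5)
Line 2: ['brick'] (min_width=5, slack=4)
Line 3: ['code'] (min_width=4, slack=5)
Line 4: ['bedroom'] (min_width=7, slack=2)
Line 5: ['up', 'water'] (min_width=8, slack=1)
Line 6: ['chapter'] (min_width=7, slack=2)
Line 7: ['chapter'] (min_width=7, slack=2)
Line 8: ['sky'] (min_width=3, slack=6)
Line 9: ['violin'] (min_width=6, slack=3)
Line 10: ['island'] (min_width=6, slack=3)
Line 11: ['good', 'are'] (min_width=8, slack=1)
Line 12: ['fox', 'train'] (min_width=9, slack=0)
Line 13: ['good'] (min_width=4, slack=5)
Line 14: ['fruit'] (min_width=5, slack=4)
Line 15: ['pencil'] (min_width=6, slack=3)
Line 16: ['how'] (min_width=3, slack=6)
Line 17: ['vector'] (min_width=6, slack=3)
Line 18: ['sweet'] (min_width=5, slack=4)
Line 19: ['garden', 'we'] (min_width=9, slack=0)
Line 20: ['violin'] (min_width=6, slack=3)
Total lines: 20

Answer: 20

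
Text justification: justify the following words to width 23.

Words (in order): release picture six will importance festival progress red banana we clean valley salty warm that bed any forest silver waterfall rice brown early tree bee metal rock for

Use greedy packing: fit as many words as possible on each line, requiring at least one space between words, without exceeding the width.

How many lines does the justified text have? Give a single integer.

Answer: 8

Derivation:
Line 1: ['release', 'picture', 'six'] (min_width=19, slack=4)
Line 2: ['will', 'importance'] (min_width=15, slack=8)
Line 3: ['festival', 'progress', 'red'] (min_width=21, slack=2)
Line 4: ['banana', 'we', 'clean', 'valley'] (min_width=22, slack=1)
Line 5: ['salty', 'warm', 'that', 'bed', 'any'] (min_width=23, slack=0)
Line 6: ['forest', 'silver', 'waterfall'] (min_width=23, slack=0)
Line 7: ['rice', 'brown', 'early', 'tree'] (min_width=21, slack=2)
Line 8: ['bee', 'metal', 'rock', 'for'] (min_width=18, slack=5)
Total lines: 8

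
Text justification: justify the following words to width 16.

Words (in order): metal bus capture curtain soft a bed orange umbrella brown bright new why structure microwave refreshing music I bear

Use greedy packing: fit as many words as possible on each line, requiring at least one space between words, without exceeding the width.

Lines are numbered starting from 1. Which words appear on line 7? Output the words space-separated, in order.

Line 1: ['metal', 'bus'] (min_width=9, slack=7)
Line 2: ['capture', 'curtain'] (min_width=15, slack=1)
Line 3: ['soft', 'a', 'bed'] (min_width=10, slack=6)
Line 4: ['orange', 'umbrella'] (min_width=15, slack=1)
Line 5: ['brown', 'bright', 'new'] (min_width=16, slack=0)
Line 6: ['why', 'structure'] (min_width=13, slack=3)
Line 7: ['microwave'] (min_width=9, slack=7)
Line 8: ['refreshing', 'music'] (min_width=16, slack=0)
Line 9: ['I', 'bear'] (min_width=6, slack=10)

Answer: microwave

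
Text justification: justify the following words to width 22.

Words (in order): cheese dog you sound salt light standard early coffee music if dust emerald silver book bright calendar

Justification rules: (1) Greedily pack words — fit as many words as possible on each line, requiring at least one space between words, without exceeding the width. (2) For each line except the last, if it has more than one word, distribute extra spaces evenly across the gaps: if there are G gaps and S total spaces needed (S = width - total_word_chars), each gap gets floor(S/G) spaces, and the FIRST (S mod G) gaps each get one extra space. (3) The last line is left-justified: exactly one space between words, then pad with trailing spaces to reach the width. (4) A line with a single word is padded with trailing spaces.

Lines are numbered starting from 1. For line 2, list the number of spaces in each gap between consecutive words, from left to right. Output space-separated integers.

Answer: 3 2

Derivation:
Line 1: ['cheese', 'dog', 'you', 'sound'] (min_width=20, slack=2)
Line 2: ['salt', 'light', 'standard'] (min_width=19, slack=3)
Line 3: ['early', 'coffee', 'music', 'if'] (min_width=21, slack=1)
Line 4: ['dust', 'emerald', 'silver'] (min_width=19, slack=3)
Line 5: ['book', 'bright', 'calendar'] (min_width=20, slack=2)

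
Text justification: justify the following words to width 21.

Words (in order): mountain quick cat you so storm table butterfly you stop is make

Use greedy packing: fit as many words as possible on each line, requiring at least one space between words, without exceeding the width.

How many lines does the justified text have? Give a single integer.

Line 1: ['mountain', 'quick', 'cat'] (min_width=18, slack=3)
Line 2: ['you', 'so', 'storm', 'table'] (min_width=18, slack=3)
Line 3: ['butterfly', 'you', 'stop', 'is'] (min_width=21, slack=0)
Line 4: ['make'] (min_width=4, slack=17)
Total lines: 4

Answer: 4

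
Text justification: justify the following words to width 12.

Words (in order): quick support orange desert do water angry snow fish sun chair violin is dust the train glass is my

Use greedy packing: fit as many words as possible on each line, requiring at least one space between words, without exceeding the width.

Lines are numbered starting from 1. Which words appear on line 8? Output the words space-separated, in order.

Line 1: ['quick'] (min_width=5, slack=7)
Line 2: ['support'] (min_width=7, slack=5)
Line 3: ['orange'] (min_width=6, slack=6)
Line 4: ['desert', 'do'] (min_width=9, slack=3)
Line 5: ['water', 'angry'] (min_width=11, slack=1)
Line 6: ['snow', 'fish'] (min_width=9, slack=3)
Line 7: ['sun', 'chair'] (min_width=9, slack=3)
Line 8: ['violin', 'is'] (min_width=9, slack=3)
Line 9: ['dust', 'the'] (min_width=8, slack=4)
Line 10: ['train', 'glass'] (min_width=11, slack=1)
Line 11: ['is', 'my'] (min_width=5, slack=7)

Answer: violin is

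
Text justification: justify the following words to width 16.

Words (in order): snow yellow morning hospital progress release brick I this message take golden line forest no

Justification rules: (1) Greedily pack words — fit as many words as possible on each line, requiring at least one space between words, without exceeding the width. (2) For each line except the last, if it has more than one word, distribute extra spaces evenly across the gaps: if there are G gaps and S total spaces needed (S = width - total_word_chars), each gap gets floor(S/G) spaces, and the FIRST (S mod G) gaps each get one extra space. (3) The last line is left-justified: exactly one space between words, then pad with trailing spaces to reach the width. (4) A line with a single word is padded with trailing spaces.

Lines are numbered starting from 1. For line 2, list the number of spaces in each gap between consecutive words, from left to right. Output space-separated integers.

Answer: 1

Derivation:
Line 1: ['snow', 'yellow'] (min_width=11, slack=5)
Line 2: ['morning', 'hospital'] (min_width=16, slack=0)
Line 3: ['progress', 'release'] (min_width=16, slack=0)
Line 4: ['brick', 'I', 'this'] (min_width=12, slack=4)
Line 5: ['message', 'take'] (min_width=12, slack=4)
Line 6: ['golden', 'line'] (min_width=11, slack=5)
Line 7: ['forest', 'no'] (min_width=9, slack=7)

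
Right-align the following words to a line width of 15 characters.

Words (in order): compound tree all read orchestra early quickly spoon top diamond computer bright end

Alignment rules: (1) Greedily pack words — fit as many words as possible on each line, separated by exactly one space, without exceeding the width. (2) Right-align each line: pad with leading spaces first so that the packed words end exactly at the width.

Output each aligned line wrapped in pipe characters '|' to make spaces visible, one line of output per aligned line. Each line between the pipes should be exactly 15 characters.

Line 1: ['compound', 'tree'] (min_width=13, slack=2)
Line 2: ['all', 'read'] (min_width=8, slack=7)
Line 3: ['orchestra', 'early'] (min_width=15, slack=0)
Line 4: ['quickly', 'spoon'] (min_width=13, slack=2)
Line 5: ['top', 'diamond'] (min_width=11, slack=4)
Line 6: ['computer', 'bright'] (min_width=15, slack=0)
Line 7: ['end'] (min_width=3, slack=12)

Answer: |  compound tree|
|       all read|
|orchestra early|
|  quickly spoon|
|    top diamond|
|computer bright|
|            end|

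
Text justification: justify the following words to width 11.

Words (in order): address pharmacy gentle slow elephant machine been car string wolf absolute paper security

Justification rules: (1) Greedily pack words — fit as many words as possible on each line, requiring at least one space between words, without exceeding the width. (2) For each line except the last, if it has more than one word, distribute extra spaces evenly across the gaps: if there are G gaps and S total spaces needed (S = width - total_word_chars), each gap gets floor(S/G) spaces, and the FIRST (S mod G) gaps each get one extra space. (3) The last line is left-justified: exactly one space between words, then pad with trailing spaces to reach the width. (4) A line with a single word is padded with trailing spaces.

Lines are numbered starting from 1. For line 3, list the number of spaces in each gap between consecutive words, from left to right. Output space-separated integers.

Line 1: ['address'] (min_width=7, slack=4)
Line 2: ['pharmacy'] (min_width=8, slack=3)
Line 3: ['gentle', 'slow'] (min_width=11, slack=0)
Line 4: ['elephant'] (min_width=8, slack=3)
Line 5: ['machine'] (min_width=7, slack=4)
Line 6: ['been', 'car'] (min_width=8, slack=3)
Line 7: ['string', 'wolf'] (min_width=11, slack=0)
Line 8: ['absolute'] (min_width=8, slack=3)
Line 9: ['paper'] (min_width=5, slack=6)
Line 10: ['security'] (min_width=8, slack=3)

Answer: 1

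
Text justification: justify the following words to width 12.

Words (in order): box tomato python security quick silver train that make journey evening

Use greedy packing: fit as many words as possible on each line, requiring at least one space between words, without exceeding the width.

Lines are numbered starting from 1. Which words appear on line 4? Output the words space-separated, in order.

Answer: quick silver

Derivation:
Line 1: ['box', 'tomato'] (min_width=10, slack=2)
Line 2: ['python'] (min_width=6, slack=6)
Line 3: ['security'] (min_width=8, slack=4)
Line 4: ['quick', 'silver'] (min_width=12, slack=0)
Line 5: ['train', 'that'] (min_width=10, slack=2)
Line 6: ['make', 'journey'] (min_width=12, slack=0)
Line 7: ['evening'] (min_width=7, slack=5)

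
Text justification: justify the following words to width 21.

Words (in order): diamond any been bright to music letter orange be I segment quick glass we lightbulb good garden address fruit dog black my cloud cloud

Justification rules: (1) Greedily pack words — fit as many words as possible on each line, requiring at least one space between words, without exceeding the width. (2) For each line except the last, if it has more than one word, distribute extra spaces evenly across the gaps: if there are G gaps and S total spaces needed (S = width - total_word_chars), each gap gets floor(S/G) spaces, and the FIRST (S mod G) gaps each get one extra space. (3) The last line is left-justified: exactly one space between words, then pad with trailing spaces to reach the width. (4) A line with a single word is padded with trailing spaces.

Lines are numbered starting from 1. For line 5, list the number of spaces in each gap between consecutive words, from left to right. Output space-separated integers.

Answer: 3 3

Derivation:
Line 1: ['diamond', 'any', 'been'] (min_width=16, slack=5)
Line 2: ['bright', 'to', 'music'] (min_width=15, slack=6)
Line 3: ['letter', 'orange', 'be', 'I'] (min_width=18, slack=3)
Line 4: ['segment', 'quick', 'glass'] (min_width=19, slack=2)
Line 5: ['we', 'lightbulb', 'good'] (min_width=17, slack=4)
Line 6: ['garden', 'address', 'fruit'] (min_width=20, slack=1)
Line 7: ['dog', 'black', 'my', 'cloud'] (min_width=18, slack=3)
Line 8: ['cloud'] (min_width=5, slack=16)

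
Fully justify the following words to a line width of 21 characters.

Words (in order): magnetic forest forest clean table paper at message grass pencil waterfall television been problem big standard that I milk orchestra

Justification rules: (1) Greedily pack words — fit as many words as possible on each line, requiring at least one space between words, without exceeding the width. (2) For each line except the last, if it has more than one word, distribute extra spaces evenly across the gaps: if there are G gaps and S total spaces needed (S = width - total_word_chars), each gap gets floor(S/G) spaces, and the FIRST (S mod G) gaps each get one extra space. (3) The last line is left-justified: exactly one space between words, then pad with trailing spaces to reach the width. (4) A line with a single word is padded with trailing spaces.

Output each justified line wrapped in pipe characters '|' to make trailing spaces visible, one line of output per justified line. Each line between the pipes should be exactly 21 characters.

Answer: |magnetic       forest|
|forest   clean  table|
|paper    at   message|
|grass          pencil|
|waterfall  television|
|been    problem   big|
|standard  that I milk|
|orchestra            |

Derivation:
Line 1: ['magnetic', 'forest'] (min_width=15, slack=6)
Line 2: ['forest', 'clean', 'table'] (min_width=18, slack=3)
Line 3: ['paper', 'at', 'message'] (min_width=16, slack=5)
Line 4: ['grass', 'pencil'] (min_width=12, slack=9)
Line 5: ['waterfall', 'television'] (min_width=20, slack=1)
Line 6: ['been', 'problem', 'big'] (min_width=16, slack=5)
Line 7: ['standard', 'that', 'I', 'milk'] (min_width=20, slack=1)
Line 8: ['orchestra'] (min_width=9, slack=12)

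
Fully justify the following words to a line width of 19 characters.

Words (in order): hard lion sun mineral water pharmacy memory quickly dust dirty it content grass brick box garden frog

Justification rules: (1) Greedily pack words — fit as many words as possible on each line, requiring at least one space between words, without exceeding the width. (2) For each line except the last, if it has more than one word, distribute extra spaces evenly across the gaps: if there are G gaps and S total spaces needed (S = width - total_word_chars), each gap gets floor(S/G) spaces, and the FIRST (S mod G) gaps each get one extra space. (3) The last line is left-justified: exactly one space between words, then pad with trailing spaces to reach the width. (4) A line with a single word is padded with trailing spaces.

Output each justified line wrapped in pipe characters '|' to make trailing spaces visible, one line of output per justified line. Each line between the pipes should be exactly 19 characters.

Answer: |hard    lion    sun|
|mineral       water|
|pharmacy     memory|
|quickly  dust dirty|
|it   content  grass|
|brick   box  garden|
|frog               |

Derivation:
Line 1: ['hard', 'lion', 'sun'] (min_width=13, slack=6)
Line 2: ['mineral', 'water'] (min_width=13, slack=6)
Line 3: ['pharmacy', 'memory'] (min_width=15, slack=4)
Line 4: ['quickly', 'dust', 'dirty'] (min_width=18, slack=1)
Line 5: ['it', 'content', 'grass'] (min_width=16, slack=3)
Line 6: ['brick', 'box', 'garden'] (min_width=16, slack=3)
Line 7: ['frog'] (min_width=4, slack=15)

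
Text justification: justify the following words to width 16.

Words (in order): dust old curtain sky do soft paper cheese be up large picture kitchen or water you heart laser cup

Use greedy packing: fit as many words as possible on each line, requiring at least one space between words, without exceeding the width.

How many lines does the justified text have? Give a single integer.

Answer: 7

Derivation:
Line 1: ['dust', 'old', 'curtain'] (min_width=16, slack=0)
Line 2: ['sky', 'do', 'soft'] (min_width=11, slack=5)
Line 3: ['paper', 'cheese', 'be'] (min_width=15, slack=1)
Line 4: ['up', 'large', 'picture'] (min_width=16, slack=0)
Line 5: ['kitchen', 'or', 'water'] (min_width=16, slack=0)
Line 6: ['you', 'heart', 'laser'] (min_width=15, slack=1)
Line 7: ['cup'] (min_width=3, slack=13)
Total lines: 7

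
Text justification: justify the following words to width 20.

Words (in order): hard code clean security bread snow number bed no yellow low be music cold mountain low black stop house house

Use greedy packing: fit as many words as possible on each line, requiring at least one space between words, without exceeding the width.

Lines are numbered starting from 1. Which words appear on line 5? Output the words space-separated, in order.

Line 1: ['hard', 'code', 'clean'] (min_width=15, slack=5)
Line 2: ['security', 'bread', 'snow'] (min_width=19, slack=1)
Line 3: ['number', 'bed', 'no', 'yellow'] (min_width=20, slack=0)
Line 4: ['low', 'be', 'music', 'cold'] (min_width=17, slack=3)
Line 5: ['mountain', 'low', 'black'] (min_width=18, slack=2)
Line 6: ['stop', 'house', 'house'] (min_width=16, slack=4)

Answer: mountain low black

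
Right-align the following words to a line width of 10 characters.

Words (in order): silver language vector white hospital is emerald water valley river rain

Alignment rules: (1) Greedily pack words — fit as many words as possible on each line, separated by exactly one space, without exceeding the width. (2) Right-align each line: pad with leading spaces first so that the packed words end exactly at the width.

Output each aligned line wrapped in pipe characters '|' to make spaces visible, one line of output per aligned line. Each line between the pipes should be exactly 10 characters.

Line 1: ['silver'] (min_width=6, slack=4)
Line 2: ['language'] (min_width=8, slack=2)
Line 3: ['vector'] (min_width=6, slack=4)
Line 4: ['white'] (min_width=5, slack=5)
Line 5: ['hospital'] (min_width=8, slack=2)
Line 6: ['is', 'emerald'] (min_width=10, slack=0)
Line 7: ['water'] (min_width=5, slack=5)
Line 8: ['valley'] (min_width=6, slack=4)
Line 9: ['river', 'rain'] (min_width=10, slack=0)

Answer: |    silver|
|  language|
|    vector|
|     white|
|  hospital|
|is emerald|
|     water|
|    valley|
|river rain|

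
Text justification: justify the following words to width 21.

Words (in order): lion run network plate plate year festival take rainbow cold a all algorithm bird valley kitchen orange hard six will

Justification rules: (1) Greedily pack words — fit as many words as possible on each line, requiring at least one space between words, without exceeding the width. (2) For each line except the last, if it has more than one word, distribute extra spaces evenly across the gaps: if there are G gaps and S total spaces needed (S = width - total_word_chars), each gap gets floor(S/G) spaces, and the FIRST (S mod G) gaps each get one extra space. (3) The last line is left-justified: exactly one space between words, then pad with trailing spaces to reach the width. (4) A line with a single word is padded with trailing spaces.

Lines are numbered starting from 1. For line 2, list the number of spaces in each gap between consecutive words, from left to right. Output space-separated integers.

Answer: 4 3

Derivation:
Line 1: ['lion', 'run', 'network'] (min_width=16, slack=5)
Line 2: ['plate', 'plate', 'year'] (min_width=16, slack=5)
Line 3: ['festival', 'take', 'rainbow'] (min_width=21, slack=0)
Line 4: ['cold', 'a', 'all', 'algorithm'] (min_width=20, slack=1)
Line 5: ['bird', 'valley', 'kitchen'] (min_width=19, slack=2)
Line 6: ['orange', 'hard', 'six', 'will'] (min_width=20, slack=1)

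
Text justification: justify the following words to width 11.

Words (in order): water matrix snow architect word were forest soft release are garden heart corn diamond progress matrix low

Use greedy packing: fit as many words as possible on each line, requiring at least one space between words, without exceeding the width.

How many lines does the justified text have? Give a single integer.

Line 1: ['water'] (min_width=5, slack=6)
Line 2: ['matrix', 'snow'] (min_width=11, slack=0)
Line 3: ['architect'] (min_width=9, slack=2)
Line 4: ['word', 'were'] (min_width=9, slack=2)
Line 5: ['forest', 'soft'] (min_width=11, slack=0)
Line 6: ['release', 'are'] (min_width=11, slack=0)
Line 7: ['garden'] (min_width=6, slack=5)
Line 8: ['heart', 'corn'] (min_width=10, slack=1)
Line 9: ['diamond'] (min_width=7, slack=4)
Line 10: ['progress'] (min_width=8, slack=3)
Line 11: ['matrix', 'low'] (min_width=10, slack=1)
Total lines: 11

Answer: 11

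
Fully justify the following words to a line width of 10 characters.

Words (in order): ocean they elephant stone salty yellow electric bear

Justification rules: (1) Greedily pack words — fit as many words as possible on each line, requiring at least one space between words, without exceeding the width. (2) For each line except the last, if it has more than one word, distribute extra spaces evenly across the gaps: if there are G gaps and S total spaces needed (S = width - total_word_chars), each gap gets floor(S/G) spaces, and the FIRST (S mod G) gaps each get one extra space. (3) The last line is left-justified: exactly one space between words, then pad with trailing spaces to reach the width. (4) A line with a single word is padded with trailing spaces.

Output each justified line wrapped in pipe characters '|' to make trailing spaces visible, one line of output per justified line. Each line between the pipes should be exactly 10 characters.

Line 1: ['ocean', 'they'] (min_width=10, slack=0)
Line 2: ['elephant'] (min_width=8, slack=2)
Line 3: ['stone'] (min_width=5, slack=5)
Line 4: ['salty'] (min_width=5, slack=5)
Line 5: ['yellow'] (min_width=6, slack=4)
Line 6: ['electric'] (min_width=8, slack=2)
Line 7: ['bear'] (min_width=4, slack=6)

Answer: |ocean they|
|elephant  |
|stone     |
|salty     |
|yellow    |
|electric  |
|bear      |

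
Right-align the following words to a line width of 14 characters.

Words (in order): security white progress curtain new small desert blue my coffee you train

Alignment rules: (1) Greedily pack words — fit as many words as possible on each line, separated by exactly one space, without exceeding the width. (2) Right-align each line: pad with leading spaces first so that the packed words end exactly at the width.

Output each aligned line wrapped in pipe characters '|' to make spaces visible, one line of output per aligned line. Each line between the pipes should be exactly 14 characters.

Answer: |security white|
|      progress|
|   curtain new|
|  small desert|
|blue my coffee|
|     you train|

Derivation:
Line 1: ['security', 'white'] (min_width=14, slack=0)
Line 2: ['progress'] (min_width=8, slack=6)
Line 3: ['curtain', 'new'] (min_width=11, slack=3)
Line 4: ['small', 'desert'] (min_width=12, slack=2)
Line 5: ['blue', 'my', 'coffee'] (min_width=14, slack=0)
Line 6: ['you', 'train'] (min_width=9, slack=5)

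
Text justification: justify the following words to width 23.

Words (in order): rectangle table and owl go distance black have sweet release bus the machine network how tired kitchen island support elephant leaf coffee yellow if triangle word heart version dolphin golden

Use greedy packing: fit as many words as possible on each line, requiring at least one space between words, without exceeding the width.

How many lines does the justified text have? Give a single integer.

Answer: 9

Derivation:
Line 1: ['rectangle', 'table', 'and', 'owl'] (min_width=23, slack=0)
Line 2: ['go', 'distance', 'black', 'have'] (min_width=22, slack=1)
Line 3: ['sweet', 'release', 'bus', 'the'] (min_width=21, slack=2)
Line 4: ['machine', 'network', 'how'] (min_width=19, slack=4)
Line 5: ['tired', 'kitchen', 'island'] (min_width=20, slack=3)
Line 6: ['support', 'elephant', 'leaf'] (min_width=21, slack=2)
Line 7: ['coffee', 'yellow', 'if'] (min_width=16, slack=7)
Line 8: ['triangle', 'word', 'heart'] (min_width=19, slack=4)
Line 9: ['version', 'dolphin', 'golden'] (min_width=22, slack=1)
Total lines: 9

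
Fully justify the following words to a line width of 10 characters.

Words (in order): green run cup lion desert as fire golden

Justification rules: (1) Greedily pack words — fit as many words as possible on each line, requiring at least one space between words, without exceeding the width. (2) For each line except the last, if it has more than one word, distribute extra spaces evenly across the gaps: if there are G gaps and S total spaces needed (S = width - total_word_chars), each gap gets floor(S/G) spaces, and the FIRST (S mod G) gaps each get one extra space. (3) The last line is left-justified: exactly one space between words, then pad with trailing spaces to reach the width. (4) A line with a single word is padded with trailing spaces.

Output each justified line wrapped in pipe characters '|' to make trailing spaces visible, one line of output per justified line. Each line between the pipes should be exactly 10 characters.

Answer: |green  run|
|cup   lion|
|desert  as|
|fire      |
|golden    |

Derivation:
Line 1: ['green', 'run'] (min_width=9, slack=1)
Line 2: ['cup', 'lion'] (min_width=8, slack=2)
Line 3: ['desert', 'as'] (min_width=9, slack=1)
Line 4: ['fire'] (min_width=4, slack=6)
Line 5: ['golden'] (min_width=6, slack=4)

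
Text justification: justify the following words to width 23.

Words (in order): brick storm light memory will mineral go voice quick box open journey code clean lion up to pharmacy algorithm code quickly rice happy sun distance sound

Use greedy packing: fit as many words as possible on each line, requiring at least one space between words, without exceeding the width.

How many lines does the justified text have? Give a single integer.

Line 1: ['brick', 'storm', 'light'] (min_width=17, slack=6)
Line 2: ['memory', 'will', 'mineral', 'go'] (min_width=22, slack=1)
Line 3: ['voice', 'quick', 'box', 'open'] (min_width=20, slack=3)
Line 4: ['journey', 'code', 'clean', 'lion'] (min_width=23, slack=0)
Line 5: ['up', 'to', 'pharmacy'] (min_width=14, slack=9)
Line 6: ['algorithm', 'code', 'quickly'] (min_width=22, slack=1)
Line 7: ['rice', 'happy', 'sun', 'distance'] (min_width=23, slack=0)
Line 8: ['sound'] (min_width=5, slack=18)
Total lines: 8

Answer: 8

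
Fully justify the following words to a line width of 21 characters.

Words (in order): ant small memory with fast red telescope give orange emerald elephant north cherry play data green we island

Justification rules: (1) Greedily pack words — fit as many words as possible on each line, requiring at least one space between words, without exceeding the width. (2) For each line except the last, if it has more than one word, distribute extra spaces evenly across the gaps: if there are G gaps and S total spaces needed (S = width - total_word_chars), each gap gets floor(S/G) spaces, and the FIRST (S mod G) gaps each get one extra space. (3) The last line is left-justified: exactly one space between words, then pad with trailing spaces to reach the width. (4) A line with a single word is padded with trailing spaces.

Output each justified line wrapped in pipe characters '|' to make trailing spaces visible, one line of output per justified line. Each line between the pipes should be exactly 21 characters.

Answer: |ant small memory with|
|fast   red  telescope|
|give  orange  emerald|
|elephant north cherry|
|play  data  green  we|
|island               |

Derivation:
Line 1: ['ant', 'small', 'memory', 'with'] (min_width=21, slack=0)
Line 2: ['fast', 'red', 'telescope'] (min_width=18, slack=3)
Line 3: ['give', 'orange', 'emerald'] (min_width=19, slack=2)
Line 4: ['elephant', 'north', 'cherry'] (min_width=21, slack=0)
Line 5: ['play', 'data', 'green', 'we'] (min_width=18, slack=3)
Line 6: ['island'] (min_width=6, slack=15)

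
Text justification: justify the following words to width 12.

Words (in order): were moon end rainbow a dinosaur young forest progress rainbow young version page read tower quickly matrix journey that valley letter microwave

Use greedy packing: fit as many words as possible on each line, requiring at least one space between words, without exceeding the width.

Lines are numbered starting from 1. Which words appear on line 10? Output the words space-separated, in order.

Line 1: ['were', 'moon'] (min_width=9, slack=3)
Line 2: ['end', 'rainbow'] (min_width=11, slack=1)
Line 3: ['a', 'dinosaur'] (min_width=10, slack=2)
Line 4: ['young', 'forest'] (min_width=12, slack=0)
Line 5: ['progress'] (min_width=8, slack=4)
Line 6: ['rainbow'] (min_width=7, slack=5)
Line 7: ['young'] (min_width=5, slack=7)
Line 8: ['version', 'page'] (min_width=12, slack=0)
Line 9: ['read', 'tower'] (min_width=10, slack=2)
Line 10: ['quickly'] (min_width=7, slack=5)
Line 11: ['matrix'] (min_width=6, slack=6)
Line 12: ['journey', 'that'] (min_width=12, slack=0)
Line 13: ['valley'] (min_width=6, slack=6)
Line 14: ['letter'] (min_width=6, slack=6)
Line 15: ['microwave'] (min_width=9, slack=3)

Answer: quickly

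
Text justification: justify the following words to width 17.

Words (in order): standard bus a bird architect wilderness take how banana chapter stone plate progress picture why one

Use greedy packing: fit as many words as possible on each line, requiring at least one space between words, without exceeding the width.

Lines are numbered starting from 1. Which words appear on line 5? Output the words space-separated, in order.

Answer: chapter stone

Derivation:
Line 1: ['standard', 'bus', 'a'] (min_width=14, slack=3)
Line 2: ['bird', 'architect'] (min_width=14, slack=3)
Line 3: ['wilderness', 'take'] (min_width=15, slack=2)
Line 4: ['how', 'banana'] (min_width=10, slack=7)
Line 5: ['chapter', 'stone'] (min_width=13, slack=4)
Line 6: ['plate', 'progress'] (min_width=14, slack=3)
Line 7: ['picture', 'why', 'one'] (min_width=15, slack=2)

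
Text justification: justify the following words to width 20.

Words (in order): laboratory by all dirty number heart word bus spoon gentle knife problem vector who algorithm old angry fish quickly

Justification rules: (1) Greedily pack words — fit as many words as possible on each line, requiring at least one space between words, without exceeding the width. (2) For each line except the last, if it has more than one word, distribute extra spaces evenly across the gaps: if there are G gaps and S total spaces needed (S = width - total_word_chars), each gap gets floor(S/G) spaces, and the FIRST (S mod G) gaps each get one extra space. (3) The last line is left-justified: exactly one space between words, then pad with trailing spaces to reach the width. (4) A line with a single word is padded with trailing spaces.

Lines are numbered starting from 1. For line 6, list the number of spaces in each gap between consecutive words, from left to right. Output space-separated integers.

Line 1: ['laboratory', 'by', 'all'] (min_width=17, slack=3)
Line 2: ['dirty', 'number', 'heart'] (min_width=18, slack=2)
Line 3: ['word', 'bus', 'spoon'] (min_width=14, slack=6)
Line 4: ['gentle', 'knife', 'problem'] (min_width=20, slack=0)
Line 5: ['vector', 'who', 'algorithm'] (min_width=20, slack=0)
Line 6: ['old', 'angry', 'fish'] (min_width=14, slack=6)
Line 7: ['quickly'] (min_width=7, slack=13)

Answer: 4 4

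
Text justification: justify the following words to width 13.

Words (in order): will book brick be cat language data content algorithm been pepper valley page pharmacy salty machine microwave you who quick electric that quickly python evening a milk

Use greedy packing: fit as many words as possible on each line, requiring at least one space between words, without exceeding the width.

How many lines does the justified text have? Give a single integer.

Answer: 16

Derivation:
Line 1: ['will', 'book'] (min_width=9, slack=4)
Line 2: ['brick', 'be', 'cat'] (min_width=12, slack=1)
Line 3: ['language', 'data'] (min_width=13, slack=0)
Line 4: ['content'] (min_width=7, slack=6)
Line 5: ['algorithm'] (min_width=9, slack=4)
Line 6: ['been', 'pepper'] (min_width=11, slack=2)
Line 7: ['valley', 'page'] (min_width=11, slack=2)
Line 8: ['pharmacy'] (min_width=8, slack=5)
Line 9: ['salty', 'machine'] (min_width=13, slack=0)
Line 10: ['microwave', 'you'] (min_width=13, slack=0)
Line 11: ['who', 'quick'] (min_width=9, slack=4)
Line 12: ['electric', 'that'] (min_width=13, slack=0)
Line 13: ['quickly'] (min_width=7, slack=6)
Line 14: ['python'] (min_width=6, slack=7)
Line 15: ['evening', 'a'] (min_width=9, slack=4)
Line 16: ['milk'] (min_width=4, slack=9)
Total lines: 16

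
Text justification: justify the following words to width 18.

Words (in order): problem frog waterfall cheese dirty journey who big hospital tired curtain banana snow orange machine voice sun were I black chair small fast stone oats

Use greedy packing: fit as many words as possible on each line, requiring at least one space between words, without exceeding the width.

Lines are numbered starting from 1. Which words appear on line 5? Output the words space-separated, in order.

Line 1: ['problem', 'frog'] (min_width=12, slack=6)
Line 2: ['waterfall', 'cheese'] (min_width=16, slack=2)
Line 3: ['dirty', 'journey', 'who'] (min_width=17, slack=1)
Line 4: ['big', 'hospital', 'tired'] (min_width=18, slack=0)
Line 5: ['curtain', 'banana'] (min_width=14, slack=4)
Line 6: ['snow', 'orange'] (min_width=11, slack=7)
Line 7: ['machine', 'voice', 'sun'] (min_width=17, slack=1)
Line 8: ['were', 'I', 'black', 'chair'] (min_width=18, slack=0)
Line 9: ['small', 'fast', 'stone'] (min_width=16, slack=2)
Line 10: ['oats'] (min_width=4, slack=14)

Answer: curtain banana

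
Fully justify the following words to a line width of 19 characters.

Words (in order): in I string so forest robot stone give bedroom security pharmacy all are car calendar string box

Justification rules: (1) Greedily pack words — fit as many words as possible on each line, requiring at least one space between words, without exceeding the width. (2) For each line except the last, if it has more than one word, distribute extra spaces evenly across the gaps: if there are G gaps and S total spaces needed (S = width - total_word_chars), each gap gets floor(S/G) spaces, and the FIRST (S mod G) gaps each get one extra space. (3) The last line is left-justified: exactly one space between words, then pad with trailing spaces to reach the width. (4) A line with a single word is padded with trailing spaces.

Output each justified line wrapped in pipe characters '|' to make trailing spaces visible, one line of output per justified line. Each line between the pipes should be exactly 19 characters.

Line 1: ['in', 'I', 'string', 'so'] (min_width=14, slack=5)
Line 2: ['forest', 'robot', 'stone'] (min_width=18, slack=1)
Line 3: ['give', 'bedroom'] (min_width=12, slack=7)
Line 4: ['security', 'pharmacy'] (min_width=17, slack=2)
Line 5: ['all', 'are', 'car'] (min_width=11, slack=8)
Line 6: ['calendar', 'string', 'box'] (min_width=19, slack=0)

Answer: |in   I   string  so|
|forest  robot stone|
|give        bedroom|
|security   pharmacy|
|all     are     car|
|calendar string box|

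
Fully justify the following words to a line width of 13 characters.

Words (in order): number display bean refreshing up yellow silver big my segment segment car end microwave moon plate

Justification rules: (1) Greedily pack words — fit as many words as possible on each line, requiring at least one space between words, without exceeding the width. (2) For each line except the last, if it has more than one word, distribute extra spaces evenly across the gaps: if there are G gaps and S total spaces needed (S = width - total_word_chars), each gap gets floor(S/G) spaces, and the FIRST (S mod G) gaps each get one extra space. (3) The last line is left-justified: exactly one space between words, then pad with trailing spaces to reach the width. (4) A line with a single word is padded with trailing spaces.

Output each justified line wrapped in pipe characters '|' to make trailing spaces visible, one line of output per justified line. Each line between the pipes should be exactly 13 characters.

Answer: |number       |
|display  bean|
|refreshing up|
|yellow silver|
|big        my|
|segment      |
|segment   car|
|end microwave|
|moon plate   |

Derivation:
Line 1: ['number'] (min_width=6, slack=7)
Line 2: ['display', 'bean'] (min_width=12, slack=1)
Line 3: ['refreshing', 'up'] (min_width=13, slack=0)
Line 4: ['yellow', 'silver'] (min_width=13, slack=0)
Line 5: ['big', 'my'] (min_width=6, slack=7)
Line 6: ['segment'] (min_width=7, slack=6)
Line 7: ['segment', 'car'] (min_width=11, slack=2)
Line 8: ['end', 'microwave'] (min_width=13, slack=0)
Line 9: ['moon', 'plate'] (min_width=10, slack=3)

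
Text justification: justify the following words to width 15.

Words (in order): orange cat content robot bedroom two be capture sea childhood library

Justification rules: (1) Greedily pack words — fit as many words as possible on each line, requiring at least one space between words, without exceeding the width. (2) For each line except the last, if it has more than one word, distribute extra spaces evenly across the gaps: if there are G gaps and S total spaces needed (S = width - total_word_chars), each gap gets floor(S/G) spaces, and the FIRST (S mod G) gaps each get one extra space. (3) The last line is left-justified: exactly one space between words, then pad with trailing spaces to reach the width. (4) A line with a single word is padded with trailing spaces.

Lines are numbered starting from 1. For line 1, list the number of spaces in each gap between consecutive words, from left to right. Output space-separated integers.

Line 1: ['orange', 'cat'] (min_width=10, slack=5)
Line 2: ['content', 'robot'] (min_width=13, slack=2)
Line 3: ['bedroom', 'two', 'be'] (min_width=14, slack=1)
Line 4: ['capture', 'sea'] (min_width=11, slack=4)
Line 5: ['childhood'] (min_width=9, slack=6)
Line 6: ['library'] (min_width=7, slack=8)

Answer: 6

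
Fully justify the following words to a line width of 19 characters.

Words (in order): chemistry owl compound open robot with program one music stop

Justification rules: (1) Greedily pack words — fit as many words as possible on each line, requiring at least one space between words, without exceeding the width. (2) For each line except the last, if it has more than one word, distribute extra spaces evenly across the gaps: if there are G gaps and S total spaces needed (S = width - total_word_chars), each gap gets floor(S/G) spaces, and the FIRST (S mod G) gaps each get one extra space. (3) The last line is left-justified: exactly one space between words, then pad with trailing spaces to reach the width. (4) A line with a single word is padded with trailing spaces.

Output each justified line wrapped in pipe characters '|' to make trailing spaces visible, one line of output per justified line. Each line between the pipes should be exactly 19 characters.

Answer: |chemistry       owl|
|compound open robot|
|with   program  one|
|music stop         |

Derivation:
Line 1: ['chemistry', 'owl'] (min_width=13, slack=6)
Line 2: ['compound', 'open', 'robot'] (min_width=19, slack=0)
Line 3: ['with', 'program', 'one'] (min_width=16, slack=3)
Line 4: ['music', 'stop'] (min_width=10, slack=9)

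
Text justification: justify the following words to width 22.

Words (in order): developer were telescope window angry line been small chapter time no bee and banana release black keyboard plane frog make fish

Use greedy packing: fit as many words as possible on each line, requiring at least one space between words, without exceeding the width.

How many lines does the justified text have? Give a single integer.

Answer: 7

Derivation:
Line 1: ['developer', 'were'] (min_width=14, slack=8)
Line 2: ['telescope', 'window', 'angry'] (min_width=22, slack=0)
Line 3: ['line', 'been', 'small'] (min_width=15, slack=7)
Line 4: ['chapter', 'time', 'no', 'bee'] (min_width=19, slack=3)
Line 5: ['and', 'banana', 'release'] (min_width=18, slack=4)
Line 6: ['black', 'keyboard', 'plane'] (min_width=20, slack=2)
Line 7: ['frog', 'make', 'fish'] (min_width=14, slack=8)
Total lines: 7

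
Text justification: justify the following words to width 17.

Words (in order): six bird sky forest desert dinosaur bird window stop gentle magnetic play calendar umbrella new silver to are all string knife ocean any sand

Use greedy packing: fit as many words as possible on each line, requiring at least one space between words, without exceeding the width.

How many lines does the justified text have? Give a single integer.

Line 1: ['six', 'bird', 'sky'] (min_width=12, slack=5)
Line 2: ['forest', 'desert'] (min_width=13, slack=4)
Line 3: ['dinosaur', 'bird'] (min_width=13, slack=4)
Line 4: ['window', 'stop'] (min_width=11, slack=6)
Line 5: ['gentle', 'magnetic'] (min_width=15, slack=2)
Line 6: ['play', 'calendar'] (min_width=13, slack=4)
Line 7: ['umbrella', 'new'] (min_width=12, slack=5)
Line 8: ['silver', 'to', 'are', 'all'] (min_width=17, slack=0)
Line 9: ['string', 'knife'] (min_width=12, slack=5)
Line 10: ['ocean', 'any', 'sand'] (min_width=14, slack=3)
Total lines: 10

Answer: 10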